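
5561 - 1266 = 4295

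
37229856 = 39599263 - 2369407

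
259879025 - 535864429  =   - 275985404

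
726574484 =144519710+582054774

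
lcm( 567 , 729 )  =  5103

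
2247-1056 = 1191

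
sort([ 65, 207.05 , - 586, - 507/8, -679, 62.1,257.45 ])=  [ - 679,-586 , - 507/8,62.1,65,207.05,257.45 ]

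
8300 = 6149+2151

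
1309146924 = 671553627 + 637593297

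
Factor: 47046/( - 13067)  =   - 2^1*3^1*73^(-1)*179^( - 1 ) *7841^1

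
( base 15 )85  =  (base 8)175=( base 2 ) 1111101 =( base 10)125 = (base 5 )1000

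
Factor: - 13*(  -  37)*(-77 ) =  -37037  =  - 7^1*11^1*13^1*37^1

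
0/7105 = 0=0.00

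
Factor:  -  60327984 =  - 2^4* 3^1 * 31^1*40543^1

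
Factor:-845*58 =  - 2^1*5^1*13^2* 29^1 = - 49010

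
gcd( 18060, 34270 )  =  10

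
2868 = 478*6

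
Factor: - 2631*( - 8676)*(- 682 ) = -15567711192 = - 2^3*3^3*11^1 * 31^1*241^1*877^1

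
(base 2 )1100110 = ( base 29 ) 3F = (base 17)60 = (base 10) 102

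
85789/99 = 866+5/9=866.56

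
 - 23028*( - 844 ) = 19435632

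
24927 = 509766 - 484839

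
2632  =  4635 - 2003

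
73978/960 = 77  +  29/480 = 77.06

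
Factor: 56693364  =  2^2*3^1*7^1*13^1*193^1 * 269^1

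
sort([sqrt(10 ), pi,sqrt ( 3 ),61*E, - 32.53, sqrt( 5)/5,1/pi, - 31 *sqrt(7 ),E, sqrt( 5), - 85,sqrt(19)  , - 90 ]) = [ -90,- 85,-31 * sqrt(7 ), - 32.53,1/pi,sqrt( 5 )/5, sqrt(3),sqrt ( 5), E, pi, sqrt(10 ), sqrt (19 ),61 * E ]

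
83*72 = 5976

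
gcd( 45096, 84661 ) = 1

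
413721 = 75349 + 338372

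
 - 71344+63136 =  - 8208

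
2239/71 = 2239/71= 31.54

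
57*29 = 1653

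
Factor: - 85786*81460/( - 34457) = 2^3*5^1 * 59^1 * 727^1*4073^1*34457^( - 1 ) = 6988127560/34457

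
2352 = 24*98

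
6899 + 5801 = 12700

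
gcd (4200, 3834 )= 6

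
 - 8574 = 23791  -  32365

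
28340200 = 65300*434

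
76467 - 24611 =51856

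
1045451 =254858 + 790593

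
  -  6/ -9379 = 6/9379 = 0.00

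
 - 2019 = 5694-7713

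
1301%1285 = 16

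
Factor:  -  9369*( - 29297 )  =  274483593 =3^3 * 347^1*29297^1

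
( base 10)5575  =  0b1010111000111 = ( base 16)15C7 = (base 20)dif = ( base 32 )5E7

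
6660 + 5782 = 12442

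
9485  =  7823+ 1662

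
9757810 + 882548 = 10640358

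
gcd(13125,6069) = 21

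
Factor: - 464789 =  - 13^1*35753^1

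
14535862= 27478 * 529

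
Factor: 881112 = 2^3*3^1*36713^1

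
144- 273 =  - 129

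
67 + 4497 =4564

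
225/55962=25/6218  =  0.00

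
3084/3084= 1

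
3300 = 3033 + 267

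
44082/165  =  14694/55= 267.16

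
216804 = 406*534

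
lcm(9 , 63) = 63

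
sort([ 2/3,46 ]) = [ 2/3, 46 ] 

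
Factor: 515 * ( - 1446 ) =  - 2^1*3^1*5^1*103^1*241^1= - 744690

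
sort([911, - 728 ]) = [-728, 911 ]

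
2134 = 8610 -6476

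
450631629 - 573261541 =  - 122629912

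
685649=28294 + 657355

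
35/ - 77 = -1+6/11 = - 0.45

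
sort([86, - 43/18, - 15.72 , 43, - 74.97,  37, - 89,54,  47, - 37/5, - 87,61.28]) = [ - 89, - 87 , - 74.97, - 15.72, - 37/5, - 43/18 , 37,  43,47,54, 61.28,  86]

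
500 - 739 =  - 239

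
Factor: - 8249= -73^1  *  113^1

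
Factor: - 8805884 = -2^2* 43^1*51197^1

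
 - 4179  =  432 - 4611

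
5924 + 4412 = 10336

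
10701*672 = 7191072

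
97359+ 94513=191872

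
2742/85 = 2742/85= 32.26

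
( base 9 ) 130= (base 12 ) 90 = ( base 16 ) 6C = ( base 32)3c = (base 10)108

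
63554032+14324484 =77878516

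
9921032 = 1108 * 8954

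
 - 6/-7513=6/7513=0.00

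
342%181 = 161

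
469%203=63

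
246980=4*61745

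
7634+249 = 7883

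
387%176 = 35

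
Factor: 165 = 3^1 * 5^1*11^1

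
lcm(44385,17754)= 88770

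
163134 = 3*54378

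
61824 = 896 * 69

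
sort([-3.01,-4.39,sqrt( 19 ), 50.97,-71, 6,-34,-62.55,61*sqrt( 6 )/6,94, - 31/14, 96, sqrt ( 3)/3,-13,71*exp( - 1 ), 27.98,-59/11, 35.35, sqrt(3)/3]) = [ - 71,-62.55, - 34 , - 13,-59/11, - 4.39,  -  3.01, - 31/14, sqrt(3 )/3 , sqrt( 3 )/3, sqrt( 19 ), 6, 61*sqrt(6)/6,71 * exp(-1), 27.98,35.35,50.97, 94,96 ] 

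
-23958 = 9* ( - 2662)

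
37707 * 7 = 263949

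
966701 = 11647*83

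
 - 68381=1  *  ( - 68381) 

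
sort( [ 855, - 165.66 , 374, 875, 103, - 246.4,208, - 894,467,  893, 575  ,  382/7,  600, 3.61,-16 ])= [-894, - 246.4,  -  165.66, - 16 , 3.61,382/7, 103,208, 374,467 , 575,  600,855,875,893]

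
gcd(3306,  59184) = 6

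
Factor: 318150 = 2^1*3^2*5^2*7^1 * 101^1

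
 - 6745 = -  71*95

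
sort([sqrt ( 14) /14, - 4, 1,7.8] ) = [ - 4,sqrt( 14 )/14 , 1,7.8 ] 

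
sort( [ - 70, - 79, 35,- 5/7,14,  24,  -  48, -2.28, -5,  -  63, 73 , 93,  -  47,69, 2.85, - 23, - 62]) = [ - 79, - 70, - 63, - 62,-48,-47, - 23,-5, - 2.28,  -  5/7, 2.85,14, 24,35,69,  73, 93 ] 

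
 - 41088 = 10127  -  51215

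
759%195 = 174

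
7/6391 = 1/913 = 0.00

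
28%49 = 28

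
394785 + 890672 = 1285457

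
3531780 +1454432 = 4986212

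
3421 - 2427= 994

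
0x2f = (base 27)1K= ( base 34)1d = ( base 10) 47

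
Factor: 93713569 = 23^1*593^1*6871^1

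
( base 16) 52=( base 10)82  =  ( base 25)37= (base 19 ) 46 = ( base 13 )64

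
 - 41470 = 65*( - 638)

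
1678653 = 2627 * 639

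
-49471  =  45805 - 95276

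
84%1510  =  84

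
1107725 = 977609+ 130116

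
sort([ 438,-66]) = [ - 66, 438]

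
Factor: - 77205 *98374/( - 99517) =2^1*3^1*5^1*11^ ( - 1)*83^( - 1)*101^1*109^( - 1)*487^1 * 5147^1 = 7594964670/99517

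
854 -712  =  142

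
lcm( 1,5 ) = 5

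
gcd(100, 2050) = 50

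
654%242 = 170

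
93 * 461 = 42873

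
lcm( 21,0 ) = 0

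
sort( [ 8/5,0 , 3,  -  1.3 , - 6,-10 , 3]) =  [ - 10,- 6, - 1.3, 0,  8/5, 3, 3 ] 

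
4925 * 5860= 28860500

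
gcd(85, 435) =5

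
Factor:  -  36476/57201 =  - 44/69 = - 2^2*3^( - 1)*11^1*23^( - 1)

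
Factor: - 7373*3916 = - 2^2*11^1*73^1*89^1*101^1= - 28872668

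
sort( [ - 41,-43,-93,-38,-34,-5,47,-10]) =[  -  93, - 43 , -41, - 38 , - 34, - 10,  -  5, 47]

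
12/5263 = 12/5263 = 0.00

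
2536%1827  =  709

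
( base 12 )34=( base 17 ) 26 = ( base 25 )1f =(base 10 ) 40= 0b101000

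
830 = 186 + 644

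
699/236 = 699/236 = 2.96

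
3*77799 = 233397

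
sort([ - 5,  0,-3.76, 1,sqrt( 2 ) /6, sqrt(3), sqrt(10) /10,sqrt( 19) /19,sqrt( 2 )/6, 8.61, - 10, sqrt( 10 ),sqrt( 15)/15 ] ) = [ - 10, - 5 , -3.76,0,sqrt ( 19 ) /19, sqrt( 2 ) /6, sqrt( 2)/6,  sqrt( 15)/15,sqrt(10)/10, 1,sqrt( 3 ),sqrt( 10),8.61 ]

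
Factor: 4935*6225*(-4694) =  - 2^1*3^2 *5^3*7^1*47^1*83^1 *2347^1 = - 144201440250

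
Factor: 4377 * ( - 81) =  - 3^5*1459^1 = - 354537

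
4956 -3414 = 1542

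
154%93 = 61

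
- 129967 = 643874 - 773841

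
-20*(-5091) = 101820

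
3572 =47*76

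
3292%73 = 7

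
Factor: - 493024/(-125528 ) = 868/221=2^2 * 7^1 * 13^(  -  1 )*17^(-1) * 31^1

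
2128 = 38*56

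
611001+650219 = 1261220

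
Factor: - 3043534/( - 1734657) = 49894/28437 = 2^1* 3^( - 1)*13^1*19^1*101^1*9479^( - 1 )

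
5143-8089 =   -  2946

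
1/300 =1/300  =  0.00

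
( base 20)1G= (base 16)24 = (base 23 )1d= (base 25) 1b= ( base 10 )36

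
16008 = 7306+8702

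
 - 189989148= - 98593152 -91395996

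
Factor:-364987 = -7^1*23^1*2267^1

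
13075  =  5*2615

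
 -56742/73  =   - 778+52/73 = - 777.29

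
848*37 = 31376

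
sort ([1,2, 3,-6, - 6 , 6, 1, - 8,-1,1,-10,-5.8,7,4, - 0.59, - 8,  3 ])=[-10 , - 8,-8, - 6, - 6 ,-5.8, - 1,-0.59, 1,1,1,2,3,3,4, 6 , 7]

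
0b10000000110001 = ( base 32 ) 81H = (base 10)8241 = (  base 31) 8HQ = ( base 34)74D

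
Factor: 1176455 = 5^1*7^1*33613^1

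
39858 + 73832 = 113690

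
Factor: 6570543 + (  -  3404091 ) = 3166452= 2^2*3^4 * 29^1 * 337^1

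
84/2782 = 42/1391 = 0.03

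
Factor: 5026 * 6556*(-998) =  - 2^4*7^1 * 11^1*149^1*359^1*499^1 =- 32884555088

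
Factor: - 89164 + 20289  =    -  5^3*19^1 * 29^1 = - 68875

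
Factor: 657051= 3^1*219017^1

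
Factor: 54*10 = 2^2*3^3*5^1 = 540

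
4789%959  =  953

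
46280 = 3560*13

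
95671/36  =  95671/36 = 2657.53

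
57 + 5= 62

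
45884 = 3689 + 42195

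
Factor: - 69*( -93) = 3^2*23^1*31^1=6417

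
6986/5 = 1397  +  1/5 = 1397.20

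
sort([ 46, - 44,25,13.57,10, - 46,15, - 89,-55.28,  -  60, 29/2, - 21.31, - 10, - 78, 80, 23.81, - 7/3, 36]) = [ - 89, - 78, - 60,  -  55.28, - 46, - 44, - 21.31,-10, - 7/3, 10, 13.57, 29/2, 15,23.81, 25,36, 46,80]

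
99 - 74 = 25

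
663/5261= 663/5261= 0.13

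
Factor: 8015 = 5^1*7^1*229^1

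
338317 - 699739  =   - 361422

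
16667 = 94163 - 77496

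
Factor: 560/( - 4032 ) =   -  2^( - 2 ) * 3^(  -  2 )*5^1=- 5/36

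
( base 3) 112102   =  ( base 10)389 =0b110000101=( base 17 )15f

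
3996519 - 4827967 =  - 831448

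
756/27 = 28 =28.00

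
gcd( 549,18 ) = 9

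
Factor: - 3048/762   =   - 2^2 = -4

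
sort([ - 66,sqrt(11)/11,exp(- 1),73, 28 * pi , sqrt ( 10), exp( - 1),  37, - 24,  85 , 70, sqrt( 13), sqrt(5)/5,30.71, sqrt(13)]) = [ - 66, - 24, sqrt (11 )/11, exp( - 1), exp( - 1),sqrt(5)/5, sqrt ( 10),sqrt(13 ), sqrt( 13), 30.71,  37, 70,73, 85, 28*pi]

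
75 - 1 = 74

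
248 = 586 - 338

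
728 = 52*14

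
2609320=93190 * 28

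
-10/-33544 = 5/16772 = 0.00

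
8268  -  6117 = 2151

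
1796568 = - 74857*(  -  24) 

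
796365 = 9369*85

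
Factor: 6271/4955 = 5^(-1)*991^ ( - 1 )*6271^1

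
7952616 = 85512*93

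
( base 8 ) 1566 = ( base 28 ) 13I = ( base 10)886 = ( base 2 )1101110110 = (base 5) 12021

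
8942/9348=4471/4674 = 0.96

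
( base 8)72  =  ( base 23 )2c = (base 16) 3a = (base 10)58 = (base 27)24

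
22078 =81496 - 59418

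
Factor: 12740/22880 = 2^( - 3 )*7^2*11^ (  -  1 ) = 49/88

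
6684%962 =912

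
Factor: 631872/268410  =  2^5 * 3^1*5^( - 1) * 23^ (-1 ) * 389^( - 1 )* 1097^1 = 105312/44735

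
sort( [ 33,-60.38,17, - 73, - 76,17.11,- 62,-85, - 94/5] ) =[ - 85,- 76, - 73,-62, - 60.38, - 94/5, 17, 17.11,  33 ] 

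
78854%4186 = 3506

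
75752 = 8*9469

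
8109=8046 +63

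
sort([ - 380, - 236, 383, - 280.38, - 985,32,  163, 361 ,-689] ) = [ - 985, - 689 , - 380, - 280.38,-236, 32,163,361, 383] 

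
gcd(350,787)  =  1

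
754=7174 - 6420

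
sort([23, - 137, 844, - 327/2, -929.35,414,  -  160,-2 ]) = [  -  929.35,-327/2, - 160, - 137, - 2, 23, 414,844]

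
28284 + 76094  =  104378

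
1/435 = 1/435 = 0.00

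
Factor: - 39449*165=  - 3^1*5^1*11^1*103^1*383^1 = - 6509085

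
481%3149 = 481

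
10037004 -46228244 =  -  36191240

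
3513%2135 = 1378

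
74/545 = 74/545 = 0.14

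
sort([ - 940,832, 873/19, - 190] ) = [ - 940  ,  -  190 , 873/19,832] 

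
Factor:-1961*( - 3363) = 6594843 =3^1*19^1*37^1*53^1*59^1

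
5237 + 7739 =12976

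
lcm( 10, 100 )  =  100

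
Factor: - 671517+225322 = - 446195 = - 5^1*233^1*383^1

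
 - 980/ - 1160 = 49/58  =  0.84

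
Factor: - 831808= - 2^6*41^1 * 317^1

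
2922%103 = 38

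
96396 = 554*174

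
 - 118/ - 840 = 59/420 = 0.14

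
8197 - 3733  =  4464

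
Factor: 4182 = 2^1*3^1*17^1 * 41^1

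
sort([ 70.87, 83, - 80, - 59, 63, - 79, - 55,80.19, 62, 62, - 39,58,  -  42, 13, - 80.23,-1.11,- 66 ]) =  [ - 80.23,  -  80, - 79, - 66, - 59, - 55, - 42, - 39, - 1.11  ,  13, 58,62,62, 63,70.87, 80.19, 83 ] 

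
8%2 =0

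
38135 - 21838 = 16297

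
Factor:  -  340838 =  - 2^1*193^1*883^1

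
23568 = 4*5892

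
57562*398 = 22909676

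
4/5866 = 2/2933 = 0.00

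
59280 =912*65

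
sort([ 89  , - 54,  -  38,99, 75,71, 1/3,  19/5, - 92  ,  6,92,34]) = [-92,- 54,-38,1/3, 19/5, 6,34,  71,75,  89 , 92,99]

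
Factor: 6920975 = 5^2*276839^1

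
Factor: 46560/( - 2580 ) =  - 2^3 * 43^( - 1)*97^1 = - 776/43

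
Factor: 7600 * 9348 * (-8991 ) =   -  638763796800  =  - 2^6 * 3^6*5^2*19^2 * 37^1 * 41^1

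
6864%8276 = 6864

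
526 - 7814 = - 7288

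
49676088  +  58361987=108038075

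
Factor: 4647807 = 3^3*79^1*2179^1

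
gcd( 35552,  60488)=8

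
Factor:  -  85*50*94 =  - 399500 = - 2^2*5^3*17^1*47^1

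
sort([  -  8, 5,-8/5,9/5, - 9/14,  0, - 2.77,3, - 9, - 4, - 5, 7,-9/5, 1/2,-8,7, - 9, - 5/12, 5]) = [ - 9,  -  9, - 8, - 8, - 5,  -  4, - 2.77, - 9/5, - 8/5,-9/14,-5/12, 0, 1/2 , 9/5, 3, 5, 5, 7, 7 ]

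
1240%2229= 1240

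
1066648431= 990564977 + 76083454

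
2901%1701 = 1200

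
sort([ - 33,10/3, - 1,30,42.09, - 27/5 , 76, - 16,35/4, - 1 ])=[-33,-16 , - 27/5, - 1, - 1, 10/3, 35/4,30,  42.09,76]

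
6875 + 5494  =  12369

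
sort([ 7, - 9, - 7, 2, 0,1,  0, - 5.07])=[ - 9, - 7, - 5.07, 0,0,1, 2,7]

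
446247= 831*537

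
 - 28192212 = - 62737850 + 34545638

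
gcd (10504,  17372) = 404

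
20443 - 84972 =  - 64529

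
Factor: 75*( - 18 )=-1350 = - 2^1*3^3*5^2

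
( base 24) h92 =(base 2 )10011100011010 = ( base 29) bq5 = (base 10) 10010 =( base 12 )5962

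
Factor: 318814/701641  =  2^1*17^( - 1) * 149^( - 1)*277^( - 1 ) * 159407^1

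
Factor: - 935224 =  - 2^3*116903^1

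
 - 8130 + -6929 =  - 15059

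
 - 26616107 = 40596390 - 67212497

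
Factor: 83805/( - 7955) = -3^1*43^( - 1)*151^1= -453/43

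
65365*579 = 37846335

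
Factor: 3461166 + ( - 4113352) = -2^1*59^1*5527^1 = - 652186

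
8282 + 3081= 11363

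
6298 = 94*67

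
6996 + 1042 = 8038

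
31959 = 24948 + 7011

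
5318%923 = 703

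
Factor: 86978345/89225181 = 3^(-2 ) *5^1*173^1*193^1*521^1*1709^( - 1)*5801^(-1) 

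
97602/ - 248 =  - 394 + 55/124 = -393.56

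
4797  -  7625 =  - 2828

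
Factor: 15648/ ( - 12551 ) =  - 2^5*3^1*7^( - 1) * 11^( - 1) =-  96/77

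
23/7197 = 23/7197 = 0.00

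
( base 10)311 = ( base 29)AL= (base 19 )g7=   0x137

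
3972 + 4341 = 8313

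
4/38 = 2/19 = 0.11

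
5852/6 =2926/3= 975.33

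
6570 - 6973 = -403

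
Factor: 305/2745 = 1/9 = 3^ (-2 )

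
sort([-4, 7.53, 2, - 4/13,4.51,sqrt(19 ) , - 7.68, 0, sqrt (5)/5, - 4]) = [ - 7.68, - 4, - 4, - 4/13, 0, sqrt( 5) /5,2, sqrt( 19 ), 4.51,7.53]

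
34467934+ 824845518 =859313452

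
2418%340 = 38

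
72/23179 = 72/23179 = 0.00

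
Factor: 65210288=2^4*11^2*13^1*2591^1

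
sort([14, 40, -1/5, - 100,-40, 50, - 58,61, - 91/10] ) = [-100,-58, - 40,  -  91/10,  -  1/5,14,  40 , 50, 61]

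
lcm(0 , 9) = 0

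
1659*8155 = 13529145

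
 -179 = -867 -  - 688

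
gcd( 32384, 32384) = 32384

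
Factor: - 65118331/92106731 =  - 17^( - 1 ) * 43^ ( - 1)*97^1*126001^( - 1)  *671323^1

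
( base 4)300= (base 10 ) 48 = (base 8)60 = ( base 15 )33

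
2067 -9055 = -6988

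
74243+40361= 114604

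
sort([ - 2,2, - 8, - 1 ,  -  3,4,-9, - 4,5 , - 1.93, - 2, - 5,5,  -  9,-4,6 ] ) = [ - 9, - 9, - 8, - 5,-4,  -  4,-3, -2, - 2 , - 1.93,-1, 2, 4,5, 5,6 ]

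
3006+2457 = 5463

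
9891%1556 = 555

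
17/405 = 17/405 = 0.04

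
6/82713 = 2/27571 = 0.00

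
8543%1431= 1388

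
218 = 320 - 102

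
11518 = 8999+2519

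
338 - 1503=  - 1165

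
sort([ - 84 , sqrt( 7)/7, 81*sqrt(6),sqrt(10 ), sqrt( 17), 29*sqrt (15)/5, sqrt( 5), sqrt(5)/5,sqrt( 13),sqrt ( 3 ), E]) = [- 84,sqrt( 7)/7, sqrt( 5)/5,sqrt( 3),sqrt(5 ),E, sqrt( 10), sqrt( 13) , sqrt(  17),  29*sqrt( 15)/5,81*sqrt( 6)]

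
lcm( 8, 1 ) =8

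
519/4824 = 173/1608 = 0.11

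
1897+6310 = 8207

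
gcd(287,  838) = 1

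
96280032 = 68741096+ 27538936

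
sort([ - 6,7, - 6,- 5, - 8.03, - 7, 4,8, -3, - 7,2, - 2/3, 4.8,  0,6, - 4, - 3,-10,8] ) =[ - 10 , - 8.03, - 7,  -  7, - 6,  -  6, - 5, - 4, - 3,-3, - 2/3,  0, 2,4,4.8, 6,  7,8,8]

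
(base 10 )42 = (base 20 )22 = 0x2a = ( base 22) 1K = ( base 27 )1F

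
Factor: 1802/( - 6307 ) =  - 2^1*7^( - 1) = - 2/7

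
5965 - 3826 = 2139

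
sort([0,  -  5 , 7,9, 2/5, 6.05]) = [-5, 0,  2/5, 6.05 , 7,  9]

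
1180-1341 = -161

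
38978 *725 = 28259050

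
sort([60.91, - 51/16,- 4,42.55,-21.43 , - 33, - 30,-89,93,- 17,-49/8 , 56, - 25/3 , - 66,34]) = [-89, - 66,-33, - 30, - 21.43,-17, - 25/3, - 49/8 ,-4,  -  51/16, 34 , 42.55, 56, 60.91,93]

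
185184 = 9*20576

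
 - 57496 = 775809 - 833305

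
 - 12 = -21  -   - 9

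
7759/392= 7759/392  =  19.79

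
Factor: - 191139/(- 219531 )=377/433  =  13^1*29^1*433^( - 1 ) 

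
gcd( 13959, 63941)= 1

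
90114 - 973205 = -883091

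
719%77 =26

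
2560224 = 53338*48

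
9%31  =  9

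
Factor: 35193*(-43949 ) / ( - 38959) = 1546697157/38959   =  3^1*71^1*619^1*11731^1*38959^(-1 )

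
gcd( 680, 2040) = 680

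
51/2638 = 51/2638 = 0.02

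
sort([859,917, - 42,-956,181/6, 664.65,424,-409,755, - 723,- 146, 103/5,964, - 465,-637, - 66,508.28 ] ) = [ - 956, - 723, - 637,-465,  -  409, - 146, - 66, - 42, 103/5, 181/6, 424, 508.28,  664.65, 755  ,  859, 917, 964] 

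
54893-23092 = 31801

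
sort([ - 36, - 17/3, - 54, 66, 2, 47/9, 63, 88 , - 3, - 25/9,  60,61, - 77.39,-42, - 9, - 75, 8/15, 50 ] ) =[ - 77.39, - 75, - 54, - 42, - 36, - 9, - 17/3, - 3, - 25/9, 8/15, 2, 47/9,  50,60,  61, 63, 66,88 ]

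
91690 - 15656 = 76034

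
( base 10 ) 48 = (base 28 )1K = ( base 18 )2C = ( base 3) 1210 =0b110000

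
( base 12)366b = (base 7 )23606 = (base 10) 6131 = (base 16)17f3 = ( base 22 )cef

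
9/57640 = 9/57640 = 0.00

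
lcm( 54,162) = 162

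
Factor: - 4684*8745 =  - 2^2*3^1*5^1*11^1* 53^1*1171^1= - 40961580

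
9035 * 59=533065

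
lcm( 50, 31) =1550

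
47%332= 47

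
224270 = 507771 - 283501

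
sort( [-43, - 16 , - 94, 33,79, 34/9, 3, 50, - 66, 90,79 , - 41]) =[ - 94, - 66, - 43, - 41,  -  16,3,34/9, 33 , 50, 79 , 79 , 90]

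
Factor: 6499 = 67^1*97^1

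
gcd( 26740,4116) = 28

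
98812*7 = 691684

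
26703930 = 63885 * 418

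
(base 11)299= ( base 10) 350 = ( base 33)AK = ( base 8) 536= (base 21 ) ge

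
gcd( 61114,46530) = 2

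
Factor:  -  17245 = -5^1*3449^1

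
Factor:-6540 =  - 2^2*3^1*5^1*109^1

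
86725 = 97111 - 10386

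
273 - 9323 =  - 9050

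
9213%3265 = 2683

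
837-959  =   - 122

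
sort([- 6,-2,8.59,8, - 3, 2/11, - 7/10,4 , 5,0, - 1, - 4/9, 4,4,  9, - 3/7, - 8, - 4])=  [ - 8, - 6,- 4, - 3,-2,- 1, - 7/10,-4/9 , - 3/7, 0,2/11,4,4,4,5, 8,8.59, 9] 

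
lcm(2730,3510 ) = 24570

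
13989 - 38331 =-24342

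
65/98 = 65/98 = 0.66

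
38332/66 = 580+ 26/33= 580.79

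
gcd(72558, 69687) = 261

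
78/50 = 39/25= 1.56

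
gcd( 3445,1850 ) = 5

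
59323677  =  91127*651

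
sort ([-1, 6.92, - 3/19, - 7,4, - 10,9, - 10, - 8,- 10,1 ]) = [-10, - 10,-10 , - 8,-7,-1, -3/19,1,4,6.92,9]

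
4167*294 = 1225098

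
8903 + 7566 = 16469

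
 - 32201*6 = -193206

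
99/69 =1+ 10/23= 1.43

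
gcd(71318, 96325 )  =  1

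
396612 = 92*4311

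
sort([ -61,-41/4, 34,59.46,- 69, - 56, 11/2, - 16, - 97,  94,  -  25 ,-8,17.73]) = [ - 97 , - 69, - 61, - 56, - 25, - 16, - 41/4, - 8, 11/2, 17.73, 34, 59.46,94] 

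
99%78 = 21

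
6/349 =6/349 = 0.02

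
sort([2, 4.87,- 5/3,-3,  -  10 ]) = [ - 10 , - 3,-5/3,  2,4.87]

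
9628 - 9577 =51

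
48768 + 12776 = 61544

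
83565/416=200 + 365/416 = 200.88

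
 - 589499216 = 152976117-742475333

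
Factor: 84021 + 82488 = 3^3*7^1*881^1 = 166509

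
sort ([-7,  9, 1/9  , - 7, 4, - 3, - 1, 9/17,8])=[ - 7,-7 , - 3, - 1,  1/9, 9/17, 4 , 8,  9 ]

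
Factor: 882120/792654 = 147020/132109 = 2^2 * 5^1*7351^1*132109^( - 1 ) 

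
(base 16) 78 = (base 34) 3i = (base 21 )5F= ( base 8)170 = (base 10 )120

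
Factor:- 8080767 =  - 3^2*919^1*977^1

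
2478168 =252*9834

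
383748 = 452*849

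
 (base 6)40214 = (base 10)5266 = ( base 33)4RJ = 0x1492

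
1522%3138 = 1522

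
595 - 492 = 103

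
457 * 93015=42507855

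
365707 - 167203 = 198504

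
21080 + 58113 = 79193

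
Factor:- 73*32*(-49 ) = 2^5*7^2*73^1= 114464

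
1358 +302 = 1660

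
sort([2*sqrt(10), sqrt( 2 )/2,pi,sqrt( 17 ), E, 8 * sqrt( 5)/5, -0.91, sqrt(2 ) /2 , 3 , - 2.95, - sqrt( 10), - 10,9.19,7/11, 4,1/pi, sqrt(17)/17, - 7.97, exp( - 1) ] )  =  [ - 10, - 7.97, -sqrt(10), - 2.95, - 0.91, sqrt( 17)/17, 1/pi, exp(- 1) , 7/11, sqrt(  2)/2,sqrt (2) /2, E,  3, pi, 8*sqrt(5)/5,4,sqrt(17), 2*sqrt( 10), 9.19 ]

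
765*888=679320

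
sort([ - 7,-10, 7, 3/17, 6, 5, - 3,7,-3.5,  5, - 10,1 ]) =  [-10, -10, - 7, - 3.5, - 3, 3/17, 1,5, 5 , 6, 7,  7] 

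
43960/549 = 80 + 40/549 = 80.07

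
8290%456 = 82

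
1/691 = 1/691 = 0.00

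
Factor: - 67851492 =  -2^2*3^1*311^1*18181^1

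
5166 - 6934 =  - 1768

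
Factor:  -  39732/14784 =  - 43/16= - 2^(  -  4)*43^1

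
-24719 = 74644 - 99363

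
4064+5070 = 9134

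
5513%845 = 443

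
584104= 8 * 73013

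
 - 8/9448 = -1/1181 = - 0.00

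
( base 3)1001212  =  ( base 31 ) p4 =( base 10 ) 779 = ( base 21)1G2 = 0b1100001011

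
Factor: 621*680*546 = 230564880 = 2^4 *3^4 * 5^1*7^1 * 13^1*17^1*23^1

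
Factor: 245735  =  5^1*7^2*17^1 * 59^1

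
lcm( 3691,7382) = 7382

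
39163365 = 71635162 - 32471797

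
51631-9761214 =-9709583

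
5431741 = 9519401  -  4087660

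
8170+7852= 16022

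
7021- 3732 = 3289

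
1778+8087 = 9865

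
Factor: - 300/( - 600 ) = 1/2 = 2^ (-1 )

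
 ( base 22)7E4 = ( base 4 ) 321310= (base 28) 4K4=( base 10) 3700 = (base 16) e74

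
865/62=13+59/62  =  13.95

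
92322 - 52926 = 39396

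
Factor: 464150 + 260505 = 724655 = 5^1 *144931^1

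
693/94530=231/31510 =0.01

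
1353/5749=1353/5749 =0.24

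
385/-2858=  - 1 + 2473/2858 = -0.13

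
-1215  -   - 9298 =8083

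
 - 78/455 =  - 1+ 29/35= - 0.17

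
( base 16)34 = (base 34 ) 1i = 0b110100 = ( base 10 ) 52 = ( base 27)1P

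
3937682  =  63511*62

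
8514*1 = 8514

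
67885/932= 72 + 781/932 =72.84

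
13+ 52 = 65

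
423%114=81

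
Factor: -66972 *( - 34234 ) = 2292719448 = 2^3*3^1 * 5581^1*17117^1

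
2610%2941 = 2610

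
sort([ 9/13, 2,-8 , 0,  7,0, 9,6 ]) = [ - 8, 0,0,9/13,2,  6,7, 9]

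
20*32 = 640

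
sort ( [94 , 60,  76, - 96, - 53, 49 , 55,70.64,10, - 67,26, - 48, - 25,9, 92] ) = [ - 96,-67,-53, - 48, - 25,9, 10,26,49, 55,60,70.64, 76,92, 94]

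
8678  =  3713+4965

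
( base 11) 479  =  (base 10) 570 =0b1000111010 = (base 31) IC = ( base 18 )1dc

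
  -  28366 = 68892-97258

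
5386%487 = 29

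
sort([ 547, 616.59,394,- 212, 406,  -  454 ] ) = [ - 454, - 212, 394, 406, 547,616.59 ]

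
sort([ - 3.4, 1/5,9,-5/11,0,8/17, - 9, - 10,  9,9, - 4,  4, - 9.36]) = [ - 10 , - 9.36,  -  9, - 4, - 3.4, - 5/11,0, 1/5, 8/17, 4, 9, 9,9]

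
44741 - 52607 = -7866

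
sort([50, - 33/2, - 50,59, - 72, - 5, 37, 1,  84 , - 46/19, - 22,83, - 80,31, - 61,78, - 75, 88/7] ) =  [ - 80, - 75 ,-72,-61, - 50, - 22  , - 33/2, - 5, - 46/19, 1, 88/7 , 31, 37,50,59,78,83,84]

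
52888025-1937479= 50950546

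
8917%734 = 109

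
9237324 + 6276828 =15514152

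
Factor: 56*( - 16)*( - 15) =2^7*3^1*5^1*7^1 = 13440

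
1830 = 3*610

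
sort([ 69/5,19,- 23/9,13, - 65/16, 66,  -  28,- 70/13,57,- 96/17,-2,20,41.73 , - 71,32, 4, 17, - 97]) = [-97, - 71,-28, - 96/17, - 70/13,- 65/16, - 23/9 ,- 2,4,13,69/5, 17,19,20,32,41.73, 57,66]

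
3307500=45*73500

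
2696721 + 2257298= 4954019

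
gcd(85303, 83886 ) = 1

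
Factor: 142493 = 13^1* 97^1  *  113^1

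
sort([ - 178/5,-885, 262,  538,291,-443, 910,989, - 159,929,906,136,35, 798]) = [ - 885 , -443, - 159, - 178/5,35 , 136, 262 , 291,538,798,906, 910 , 929,989]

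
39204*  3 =117612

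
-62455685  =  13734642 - 76190327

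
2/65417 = 2/65417  =  0.00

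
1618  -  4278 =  - 2660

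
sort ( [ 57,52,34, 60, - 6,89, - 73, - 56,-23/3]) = [ - 73, - 56,  -  23/3 , - 6, 34, 52, 57,60, 89 ] 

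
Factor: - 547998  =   - 2^1*3^1*11^1*19^2*23^1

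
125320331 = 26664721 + 98655610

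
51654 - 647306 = -595652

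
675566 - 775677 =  - 100111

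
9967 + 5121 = 15088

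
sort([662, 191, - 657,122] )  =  [ - 657,122,191,662 ]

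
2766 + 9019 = 11785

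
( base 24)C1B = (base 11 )5246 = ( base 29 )87g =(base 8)15443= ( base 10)6947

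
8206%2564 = 514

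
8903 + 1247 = 10150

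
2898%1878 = 1020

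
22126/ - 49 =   -  452+22/49 = - 451.55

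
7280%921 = 833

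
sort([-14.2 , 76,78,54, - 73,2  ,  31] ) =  [ - 73, - 14.2,2, 31,54 , 76,78] 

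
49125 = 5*9825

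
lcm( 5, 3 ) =15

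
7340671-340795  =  6999876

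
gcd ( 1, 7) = 1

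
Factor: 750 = 2^1*3^1*5^3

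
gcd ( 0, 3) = 3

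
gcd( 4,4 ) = 4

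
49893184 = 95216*524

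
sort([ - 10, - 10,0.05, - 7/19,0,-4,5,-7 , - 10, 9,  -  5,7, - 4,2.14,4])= [ - 10,-10, - 10, - 7,-5,-4, - 4, - 7/19, 0,0.05, 2.14,4, 5,7,9]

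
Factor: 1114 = 2^1*557^1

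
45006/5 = 45006/5 = 9001.20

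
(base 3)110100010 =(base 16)2322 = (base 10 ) 8994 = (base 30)9TO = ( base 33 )88I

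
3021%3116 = 3021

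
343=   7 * 49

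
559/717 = 559/717 = 0.78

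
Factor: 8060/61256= 5/38 = 2^( - 1 )*5^1*19^( - 1 ) 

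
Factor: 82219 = 82219^1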